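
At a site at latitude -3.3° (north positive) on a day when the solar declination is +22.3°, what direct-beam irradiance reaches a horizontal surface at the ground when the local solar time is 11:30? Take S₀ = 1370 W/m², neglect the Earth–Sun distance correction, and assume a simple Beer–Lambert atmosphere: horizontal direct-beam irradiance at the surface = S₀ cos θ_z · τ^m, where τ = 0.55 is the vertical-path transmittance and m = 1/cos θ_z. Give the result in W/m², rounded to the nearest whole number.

Hour angle H = 15° × (11.5 − 12) = -7.50°.
With φ = -3.3°, δ = 22.3°, H = -7.50°: sin φ sin δ = -0.0218, cos φ cos δ cos H = 0.9158, so cos θ_z = 0.8940.
Air mass m = 1/cos θ_z = 1/0.8940 = 1.119; τ^m = 0.55^1.119 = 0.5122.
Surface direct beam = 1370 × 0.8940 × 0.5122 = 627.33 W/m².

627 W/m²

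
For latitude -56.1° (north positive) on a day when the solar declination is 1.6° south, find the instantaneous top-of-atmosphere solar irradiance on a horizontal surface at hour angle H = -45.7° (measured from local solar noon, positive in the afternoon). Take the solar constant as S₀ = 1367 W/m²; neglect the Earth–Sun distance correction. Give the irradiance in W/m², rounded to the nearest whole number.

With φ = -56.1°, δ = -1.6°, H = -45.70°: sin φ sin δ = 0.0232, cos φ cos δ cos H = 0.3894, so cos θ_z = 0.4126.
Top-of-atmosphere irradiance = S₀ cos θ_z = 1367 × 0.4126 = 564.02 W/m².

564 W/m²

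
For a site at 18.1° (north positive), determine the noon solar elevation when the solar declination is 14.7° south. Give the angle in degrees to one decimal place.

57.2°

At local solar noon the hour angle is zero, so the elevation is 90° − |φ − δ| = 90° − |18.1° − (-14.7°)| = 90° − 32.8° = 57.2°.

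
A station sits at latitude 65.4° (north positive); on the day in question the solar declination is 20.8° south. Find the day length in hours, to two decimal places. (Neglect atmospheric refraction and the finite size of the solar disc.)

4.52 hours

cos H_s = −tan(65.4°) · tan(-20.8°) = 0.8297, so H_s = arccos(0.8297) = 33.93°.
Day length = 2 H_s / 15° h⁻¹ = 67.86° / 15 = 4.524 h.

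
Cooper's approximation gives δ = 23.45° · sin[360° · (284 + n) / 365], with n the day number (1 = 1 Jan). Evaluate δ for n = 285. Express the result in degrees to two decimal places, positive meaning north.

360 × (284 + 285) / 365 = 561.205°; sin(561.205°) = -0.3617.
δ = 23.45 × -0.3617 = -8.482° ≈ -8.48°.

-8.48°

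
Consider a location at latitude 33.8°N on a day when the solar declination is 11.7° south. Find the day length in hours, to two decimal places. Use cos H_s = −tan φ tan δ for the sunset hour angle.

10.94 hours

−tan φ tan δ = −(0.6694)(-0.2071) = 0.1386; H_s = arccos(0.1386) = 82.03°.
Day length = 2 H_s / 15° h⁻¹ = 164.06° / 15 = 10.937 h.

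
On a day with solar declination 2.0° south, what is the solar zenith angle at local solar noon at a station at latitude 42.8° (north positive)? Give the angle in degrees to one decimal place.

At local solar noon the hour angle is zero, so the zenith angle is |φ − δ| = |42.8° − (-2.0°)| = 44.8°.

44.8°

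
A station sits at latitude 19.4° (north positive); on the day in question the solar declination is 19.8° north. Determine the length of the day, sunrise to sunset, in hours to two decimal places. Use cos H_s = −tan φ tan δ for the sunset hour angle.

12.97 hours

The sunset hour angle satisfies cos H_s = −tan φ tan δ = -0.1268, giving H_s = 97.28°.
Day length = 2 H_s / 15° h⁻¹ = 194.56° / 15 = 12.971 h.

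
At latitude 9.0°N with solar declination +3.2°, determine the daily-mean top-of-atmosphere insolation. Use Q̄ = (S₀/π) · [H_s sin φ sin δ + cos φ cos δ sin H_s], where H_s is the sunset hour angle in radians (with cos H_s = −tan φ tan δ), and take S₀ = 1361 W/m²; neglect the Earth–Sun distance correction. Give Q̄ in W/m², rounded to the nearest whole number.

433 W/m²

cos H_s = −tan(9.0°) · tan(3.2°) = -0.0089, so H_s = arccos(-0.0089) = 90.51°. In radians, H_s = 1.5797.
H_s sin φ sin δ = 1.5797 × 0.1564 × 0.0558 = 0.0138.
cos φ cos δ sin H_s = 0.9877 × 0.9984 × 1.0000 = 0.9861.
Q̄ = (1361/π) × (0.0138 + 0.9861) = 433.22 × 0.9999 = 433.18 W/m².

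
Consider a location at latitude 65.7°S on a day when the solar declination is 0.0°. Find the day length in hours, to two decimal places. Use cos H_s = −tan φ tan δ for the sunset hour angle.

The sunset hour angle satisfies cos H_s = −tan φ tan δ = 0.0000, giving H_s = 90.00°.
Day length = 2 H_s / 15° h⁻¹ = 180.00° / 15 = 12.000 h.

12.00 hours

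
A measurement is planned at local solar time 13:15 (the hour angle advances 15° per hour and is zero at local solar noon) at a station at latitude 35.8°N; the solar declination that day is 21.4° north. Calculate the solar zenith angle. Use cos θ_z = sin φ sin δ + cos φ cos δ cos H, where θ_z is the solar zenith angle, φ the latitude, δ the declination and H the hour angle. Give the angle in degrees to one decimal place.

Hour angle H = 15° × (13.25 − 12) = 18.75°.
With φ = 35.8°, δ = 21.4°, H = 18.75°: sin φ sin δ = 0.2134, cos φ cos δ cos H = 0.7151, so cos θ_z = 0.9285.
θ_z = arccos(0.9285) = 21.80°.

21.8°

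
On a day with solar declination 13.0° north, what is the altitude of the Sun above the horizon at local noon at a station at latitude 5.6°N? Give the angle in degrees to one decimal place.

82.6°

At local solar noon the hour angle is zero, so the elevation is 90° − |φ − δ| = 90° − |5.6° − (13.0°)| = 90° − 7.4° = 82.6°.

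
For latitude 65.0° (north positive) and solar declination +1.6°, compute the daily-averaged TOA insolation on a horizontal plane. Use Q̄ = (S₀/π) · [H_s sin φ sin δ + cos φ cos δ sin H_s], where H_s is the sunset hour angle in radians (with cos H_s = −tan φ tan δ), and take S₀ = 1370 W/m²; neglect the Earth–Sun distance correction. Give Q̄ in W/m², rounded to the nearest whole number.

202 W/m²

−tan φ tan δ = −(2.1445)(0.0279) = -0.0598; H_s = arccos(-0.0598) = 93.43°. In radians, H_s = 1.6307.
H_s sin φ sin δ = 1.6307 × 0.9063 × 0.0279 = 0.0412.
cos φ cos δ sin H_s = 0.4226 × 0.9996 × 0.9982 = 0.4217.
Q̄ = (1370/π) × (0.0412 + 0.4217) = 436.08 × 0.4629 = 201.86 W/m².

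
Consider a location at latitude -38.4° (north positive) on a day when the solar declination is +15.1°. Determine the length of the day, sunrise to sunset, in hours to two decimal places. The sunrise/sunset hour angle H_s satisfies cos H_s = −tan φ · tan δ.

cos H_s = −tan(-38.4°) · tan(15.1°) = 0.2139, so H_s = arccos(0.2139) = 77.65°.
Day length = 2 H_s / 15° h⁻¹ = 155.30° / 15 = 10.353 h.

10.35 hours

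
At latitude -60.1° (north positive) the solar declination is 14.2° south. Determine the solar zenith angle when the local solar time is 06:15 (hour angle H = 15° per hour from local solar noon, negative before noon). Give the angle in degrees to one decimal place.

75.9°

Hour angle H = 15° × (6.25 − 12) = -86.25°.
cos θ_z = sin(-60.1°) sin(-14.2°) + cos(-60.1°) cos(-14.2°) cos(-86.25°) = 0.2127 + 0.0316 = 0.2443.
θ_z = arccos(0.2443) = 75.86°.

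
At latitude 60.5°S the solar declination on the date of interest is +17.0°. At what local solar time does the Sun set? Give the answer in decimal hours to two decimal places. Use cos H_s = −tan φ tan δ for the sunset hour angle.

The sunset hour angle satisfies cos H_s = −tan φ tan δ = 0.5404, giving H_s = 57.29°.
Sunset is at 12 + H_s/15 = 12 + 3.819 = 15.819 h local solar time.

15.82 h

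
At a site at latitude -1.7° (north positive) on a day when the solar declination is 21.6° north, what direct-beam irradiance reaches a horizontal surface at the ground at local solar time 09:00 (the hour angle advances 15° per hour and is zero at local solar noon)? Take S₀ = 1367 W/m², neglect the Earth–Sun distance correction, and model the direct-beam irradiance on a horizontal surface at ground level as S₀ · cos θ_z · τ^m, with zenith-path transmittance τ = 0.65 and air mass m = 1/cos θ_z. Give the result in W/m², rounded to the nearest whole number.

Hour angle H = 15° × (9 − 12) = -45.00°.
With φ = -1.7°, δ = 21.6°, H = -45.00°: sin φ sin δ = -0.0109, cos φ cos δ cos H = 0.6572, so cos θ_z = 0.6463.
Air mass m = 1/cos θ_z = 1/0.6463 = 1.547; τ^m = 0.65^1.547 = 0.5135.
Surface direct beam = 1367 × 0.6463 × 0.5135 = 453.67 W/m².

454 W/m²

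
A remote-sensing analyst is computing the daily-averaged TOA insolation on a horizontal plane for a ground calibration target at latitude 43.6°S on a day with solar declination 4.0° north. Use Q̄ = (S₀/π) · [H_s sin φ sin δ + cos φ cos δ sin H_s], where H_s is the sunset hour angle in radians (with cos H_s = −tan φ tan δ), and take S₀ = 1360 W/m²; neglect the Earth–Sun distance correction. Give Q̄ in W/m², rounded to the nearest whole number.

281 W/m²

−tan φ tan δ = −(-0.9523)(0.0699) = 0.0666; H_s = arccos(0.0666) = 86.18°. In radians, H_s = 1.5041.
H_s sin φ sin δ = 1.5041 × -0.6896 × 0.0698 = -0.0724.
cos φ cos δ sin H_s = 0.7242 × 0.9976 × 0.9978 = 0.7209.
Q̄ = (1360/π) × (-0.0724 + 0.7209) = 432.90 × 0.6485 = 280.74 W/m².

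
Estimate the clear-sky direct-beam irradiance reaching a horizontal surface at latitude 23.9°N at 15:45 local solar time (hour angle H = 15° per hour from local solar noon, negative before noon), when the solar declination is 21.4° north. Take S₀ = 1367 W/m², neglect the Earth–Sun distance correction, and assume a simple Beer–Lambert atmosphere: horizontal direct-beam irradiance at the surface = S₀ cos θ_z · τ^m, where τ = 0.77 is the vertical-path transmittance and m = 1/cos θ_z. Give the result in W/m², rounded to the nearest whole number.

Hour angle H = 15° × (15.75 − 12) = 56.25°.
cos θ_z = sin(23.9°) sin(21.4°) + cos(23.9°) cos(21.4°) cos(56.25°) = 0.1478 + 0.4729 = 0.6207.
Air mass m = 1/cos θ_z = 1/0.6207 = 1.611; τ^m = 0.77^1.611 = 0.6564.
Surface direct beam = 1367 × 0.6207 × 0.6564 = 556.95 W/m².

557 W/m²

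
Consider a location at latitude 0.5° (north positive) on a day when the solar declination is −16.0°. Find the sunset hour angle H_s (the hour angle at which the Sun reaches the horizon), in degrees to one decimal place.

89.9°

cos H_s = −tan(0.5°) · tan(-16.0°) = 0.0025, so H_s = arccos(0.0025) = 89.86°.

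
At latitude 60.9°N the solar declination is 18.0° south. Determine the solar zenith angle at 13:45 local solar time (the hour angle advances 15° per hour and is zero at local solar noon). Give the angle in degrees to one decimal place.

Hour angle H = 15° × (13.75 − 12) = 26.25°.
cos θ_z = sin(60.9°) sin(-18.0°) + cos(60.9°) cos(-18.0°) cos(26.25°) = -0.2700 + 0.4148 = 0.1448.
θ_z = arccos(0.1448) = 81.67°.

81.7°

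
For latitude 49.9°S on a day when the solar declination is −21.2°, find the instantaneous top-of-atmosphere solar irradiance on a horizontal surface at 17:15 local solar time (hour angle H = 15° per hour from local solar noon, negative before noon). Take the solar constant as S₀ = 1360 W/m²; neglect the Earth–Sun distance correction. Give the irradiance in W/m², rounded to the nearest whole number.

Hour angle H = 15° × (17.25 − 12) = 78.75°.
cos θ_z = sin(-49.9°) sin(-21.2°) + cos(-49.9°) cos(-21.2°) cos(78.75°) = 0.2766 + 0.1172 = 0.3938.
Top-of-atmosphere irradiance = S₀ cos θ_z = 1360 × 0.3938 = 535.57 W/m².

536 W/m²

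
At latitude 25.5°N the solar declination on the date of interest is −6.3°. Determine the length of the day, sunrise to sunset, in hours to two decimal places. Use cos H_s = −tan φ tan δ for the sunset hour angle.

The sunset hour angle satisfies cos H_s = −tan φ tan δ = 0.0527, giving H_s = 86.98°.
Day length = 2 H_s / 15° h⁻¹ = 173.96° / 15 = 11.597 h.

11.60 hours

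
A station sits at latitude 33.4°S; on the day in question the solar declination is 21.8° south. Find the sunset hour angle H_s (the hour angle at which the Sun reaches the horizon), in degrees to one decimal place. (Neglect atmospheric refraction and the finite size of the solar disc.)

−tan φ tan δ = −(-0.6594)(-0.4000) = -0.2638; H_s = arccos(-0.2638) = 105.30°.

105.3°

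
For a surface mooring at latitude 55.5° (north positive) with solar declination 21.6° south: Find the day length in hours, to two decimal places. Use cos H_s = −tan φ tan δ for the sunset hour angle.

cos H_s = −tan(55.5°) · tan(-21.6°) = 0.5761, so H_s = arccos(0.5761) = 54.82°.
Day length = 2 H_s / 15° h⁻¹ = 109.64° / 15 = 7.309 h.

7.31 hours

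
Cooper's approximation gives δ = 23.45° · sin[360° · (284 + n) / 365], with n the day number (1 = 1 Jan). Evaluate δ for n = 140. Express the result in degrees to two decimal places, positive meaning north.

+19.93°

360 × (284 + 140) / 365 = 418.192°; sin(418.192°) = 0.8498.
δ = 23.45 × 0.8498 = 19.928° ≈ +19.93°.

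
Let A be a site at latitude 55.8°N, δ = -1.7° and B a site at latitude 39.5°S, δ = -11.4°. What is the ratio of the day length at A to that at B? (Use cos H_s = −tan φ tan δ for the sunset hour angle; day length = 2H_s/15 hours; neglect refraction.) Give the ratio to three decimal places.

A: H_s = arccos(−tan 55.8° · tan -1.7°) = 87.50°, so 2H_s/15 = 11.6667 h.
B: H_s = arccos(−tan -39.5° · tan -11.4°) = 99.57°, so 2H_s/15 = 13.2760 h.
Ratio A/B = 11.6667 / 13.2760 = 0.8788.

0.879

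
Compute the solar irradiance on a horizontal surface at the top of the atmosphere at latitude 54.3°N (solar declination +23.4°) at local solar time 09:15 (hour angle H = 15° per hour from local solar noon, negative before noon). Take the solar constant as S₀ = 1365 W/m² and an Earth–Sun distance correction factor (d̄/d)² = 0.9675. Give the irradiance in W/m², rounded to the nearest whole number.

Hour angle H = 15° × (9.25 − 12) = -41.25°.
cos θ_z = sin φ sin δ + cos φ cos δ cos H = (0.8121)(0.3971) + (0.5835)(0.9178)(0.7518) = 0.7251.
Top-of-atmosphere irradiance = S₀ (d̄/d)² cos θ_z = 1365 × 0.9675 × 0.7251 = 957.59 W/m².

958 W/m²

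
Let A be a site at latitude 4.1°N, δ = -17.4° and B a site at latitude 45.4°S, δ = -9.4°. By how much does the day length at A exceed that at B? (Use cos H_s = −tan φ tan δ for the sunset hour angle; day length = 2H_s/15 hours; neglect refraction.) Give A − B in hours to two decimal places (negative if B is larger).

A: H_s = arccos(−tan 4.1° · tan -17.4°) = 88.71°, so 2H_s/15 = 11.8280 h.
B: H_s = arccos(−tan -45.4° · tan -9.4°) = 99.66°, so 2H_s/15 = 13.2880 h.
A − B = 11.8280 − 13.2880 = -1.4600 h.

-1.46 h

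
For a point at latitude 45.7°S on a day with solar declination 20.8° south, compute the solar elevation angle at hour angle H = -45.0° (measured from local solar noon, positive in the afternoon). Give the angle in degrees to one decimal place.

cos θ_z = sin(-45.7°) sin(-20.8°) + cos(-45.7°) cos(-20.8°) cos(-45.00°) = 0.2541 + 0.4617 = 0.7158.
θ_z = arccos(0.7158) = 44.29°, so the elevation is 90° − 44.29° = 45.71°.

45.7°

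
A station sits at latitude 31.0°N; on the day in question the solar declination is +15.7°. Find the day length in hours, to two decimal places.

13.30 hours

The sunset hour angle satisfies cos H_s = −tan φ tan δ = -0.1689, giving H_s = 99.72°.
Day length = 2 H_s / 15° h⁻¹ = 199.44° / 15 = 13.296 h.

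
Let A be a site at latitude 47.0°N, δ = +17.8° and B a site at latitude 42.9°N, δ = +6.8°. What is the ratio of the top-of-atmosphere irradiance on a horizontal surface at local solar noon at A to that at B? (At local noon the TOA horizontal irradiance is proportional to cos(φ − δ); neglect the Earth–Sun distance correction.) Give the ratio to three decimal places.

A: cos θ_z = cos(47.0° − (17.8°)) = 0.8729.
B: cos θ_z = cos(42.9° − (6.8°)) = 0.8080.
Ratio A/B = 0.8729 / 0.8080 = 1.0803.

1.080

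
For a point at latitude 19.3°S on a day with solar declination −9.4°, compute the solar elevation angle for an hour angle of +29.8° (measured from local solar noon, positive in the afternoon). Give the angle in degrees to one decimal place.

59.5°

cos θ_z = sin φ sin δ + cos φ cos δ cos H = (-0.3305)(-0.1633) + (0.9438)(0.9866)(0.8678) = 0.8620.
θ_z = arccos(0.8620) = 30.46°, so the elevation is 90° − 30.46° = 59.54°.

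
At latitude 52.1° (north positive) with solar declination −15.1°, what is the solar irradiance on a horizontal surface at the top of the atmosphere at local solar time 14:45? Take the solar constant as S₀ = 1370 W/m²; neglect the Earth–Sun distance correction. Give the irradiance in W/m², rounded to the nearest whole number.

Hour angle H = 15° × (14.75 − 12) = 41.25°.
cos θ_z = sin(52.1°) sin(-15.1°) + cos(52.1°) cos(-15.1°) cos(41.25°) = -0.2056 + 0.4459 = 0.2403.
Top-of-atmosphere irradiance = S₀ cos θ_z = 1370 × 0.2403 = 329.21 W/m².

329 W/m²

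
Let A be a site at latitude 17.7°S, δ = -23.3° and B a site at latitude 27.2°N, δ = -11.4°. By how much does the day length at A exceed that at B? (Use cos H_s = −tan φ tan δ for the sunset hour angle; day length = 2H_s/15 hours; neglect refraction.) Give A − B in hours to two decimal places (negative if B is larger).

A: H_s = arccos(−tan -17.7° · tan -23.3°) = 97.90°, so 2H_s/15 = 13.0533 h.
B: H_s = arccos(−tan 27.2° · tan -11.4°) = 84.05°, so 2H_s/15 = 11.2067 h.
A − B = 13.0533 − 11.2067 = 1.8466 h.

+1.85 h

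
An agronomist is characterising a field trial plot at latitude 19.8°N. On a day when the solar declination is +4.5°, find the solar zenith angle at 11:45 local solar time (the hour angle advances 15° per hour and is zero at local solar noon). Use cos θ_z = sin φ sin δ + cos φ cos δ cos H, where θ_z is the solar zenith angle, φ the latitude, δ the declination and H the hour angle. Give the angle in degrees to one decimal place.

15.7°

Hour angle H = 15° × (11.75 − 12) = -3.75°.
cos θ_z = sin φ sin δ + cos φ cos δ cos H = (0.3387)(0.0785) + (0.9409)(0.9969)(0.9979) = 0.9626.
θ_z = arccos(0.9626) = 15.72°.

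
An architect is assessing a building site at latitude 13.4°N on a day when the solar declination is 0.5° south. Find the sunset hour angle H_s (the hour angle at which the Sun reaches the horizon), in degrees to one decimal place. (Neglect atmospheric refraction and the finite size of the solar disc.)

cos H_s = −tan(13.4°) · tan(-0.5°) = 0.0021, so H_s = arccos(0.0021) = 89.88°.

89.9°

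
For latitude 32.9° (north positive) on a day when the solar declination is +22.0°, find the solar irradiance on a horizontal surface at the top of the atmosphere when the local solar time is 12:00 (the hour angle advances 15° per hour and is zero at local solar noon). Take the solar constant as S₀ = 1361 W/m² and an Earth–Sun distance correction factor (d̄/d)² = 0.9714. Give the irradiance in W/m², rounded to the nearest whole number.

1298 W/m²

Hour angle H = 15° × (12 − 12) = 0.00°.
cos θ_z = sin φ sin δ + cos φ cos δ cos H = (0.5432)(0.3746) + (0.8396)(0.9272)(1.0000) = 0.9820.
Top-of-atmosphere irradiance = S₀ (d̄/d)² cos θ_z = 1361 × 0.9714 × 0.9820 = 1298.28 W/m².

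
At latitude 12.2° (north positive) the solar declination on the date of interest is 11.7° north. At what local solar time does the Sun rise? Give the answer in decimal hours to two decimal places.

5.83 h

cos H_s = −tan(12.2°) · tan(11.7°) = -0.0448, so H_s = arccos(-0.0448) = 92.57°.
Sunrise is at 12 − H_s/15 = 12 − 6.171 = 5.829 h local solar time.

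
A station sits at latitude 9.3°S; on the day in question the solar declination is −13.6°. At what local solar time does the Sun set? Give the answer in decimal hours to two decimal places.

The sunset hour angle satisfies cos H_s = −tan φ tan δ = -0.0396, giving H_s = 92.27°.
Sunset is at 12 + H_s/15 = 12 + 6.151 = 18.151 h local solar time.

18.15 h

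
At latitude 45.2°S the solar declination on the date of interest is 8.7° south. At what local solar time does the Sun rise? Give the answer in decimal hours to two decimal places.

5.41 h

−tan φ tan δ = −(-1.0070)(-0.1530) = -0.1541; H_s = arccos(-0.1541) = 98.86°.
Sunrise is at 12 − H_s/15 = 12 − 6.591 = 5.409 h local solar time.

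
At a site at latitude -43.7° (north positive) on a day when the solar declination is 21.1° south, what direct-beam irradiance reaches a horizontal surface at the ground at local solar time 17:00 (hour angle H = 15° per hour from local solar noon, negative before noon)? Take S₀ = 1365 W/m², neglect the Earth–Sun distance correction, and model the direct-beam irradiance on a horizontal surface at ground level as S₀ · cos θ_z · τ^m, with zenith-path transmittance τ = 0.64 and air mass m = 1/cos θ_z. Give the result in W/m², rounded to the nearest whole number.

Hour angle H = 15° × (17 − 12) = 75.00°.
With φ = -43.7°, δ = -21.1°, H = 75.00°: sin φ sin δ = 0.2487, cos φ cos δ cos H = 0.1746, so cos θ_z = 0.4233.
Air mass m = 1/cos θ_z = 1/0.4233 = 2.362; τ^m = 0.64^2.362 = 0.3485.
Surface direct beam = 1365 × 0.4233 × 0.3485 = 201.36 W/m².

201 W/m²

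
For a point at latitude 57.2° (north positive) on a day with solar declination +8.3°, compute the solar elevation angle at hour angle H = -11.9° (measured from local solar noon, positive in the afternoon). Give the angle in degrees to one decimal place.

40.2°

cos θ_z = sin(57.2°) sin(8.3°) + cos(57.2°) cos(8.3°) cos(-11.90°) = 0.1213 + 0.5245 = 0.6458.
θ_z = arccos(0.6458) = 49.77°, so the elevation is 90° − 49.77° = 40.23°.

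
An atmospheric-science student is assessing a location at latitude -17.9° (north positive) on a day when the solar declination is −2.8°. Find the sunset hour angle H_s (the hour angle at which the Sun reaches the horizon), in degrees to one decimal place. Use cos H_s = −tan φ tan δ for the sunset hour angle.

The sunset hour angle satisfies cos H_s = −tan φ tan δ = -0.0158, giving H_s = 90.91°.

90.9°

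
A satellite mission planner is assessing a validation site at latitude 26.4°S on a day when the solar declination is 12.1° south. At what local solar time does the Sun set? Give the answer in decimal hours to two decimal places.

−tan φ tan δ = −(-0.4964)(-0.2144) = -0.1064; H_s = arccos(-0.1064) = 96.11°.
Sunset is at 12 + H_s/15 = 12 + 6.407 = 18.407 h local solar time.

18.41 h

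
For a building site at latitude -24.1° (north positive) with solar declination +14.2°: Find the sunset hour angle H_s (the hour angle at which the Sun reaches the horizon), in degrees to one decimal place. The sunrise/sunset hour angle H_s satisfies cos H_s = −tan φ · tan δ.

cos H_s = −tan(-24.1°) · tan(14.2°) = 0.1132, so H_s = arccos(0.1132) = 83.50°.

83.5°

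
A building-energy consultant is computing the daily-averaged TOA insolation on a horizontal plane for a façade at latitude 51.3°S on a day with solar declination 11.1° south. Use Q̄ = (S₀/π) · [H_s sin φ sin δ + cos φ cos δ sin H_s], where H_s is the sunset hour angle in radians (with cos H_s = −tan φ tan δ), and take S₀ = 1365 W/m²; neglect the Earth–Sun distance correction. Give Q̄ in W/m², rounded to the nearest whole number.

The sunset hour angle satisfies cos H_s = −tan φ tan δ = -0.2449, giving H_s = 104.18°. In radians, H_s = 1.8183.
H_s sin φ sin δ = 1.8183 × -0.7804 × -0.1925 = 0.2732.
cos φ cos δ sin H_s = 0.6252 × 0.9813 × 0.9695 = 0.5948.
Q̄ = (1365/π) × (0.2732 + 0.5948) = 434.49 × 0.8680 = 377.14 W/m².

377 W/m²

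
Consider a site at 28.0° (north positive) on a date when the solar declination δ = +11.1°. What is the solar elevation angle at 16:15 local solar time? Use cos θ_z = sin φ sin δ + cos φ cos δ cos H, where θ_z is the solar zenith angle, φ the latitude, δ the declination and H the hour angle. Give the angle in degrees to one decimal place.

28.3°

Hour angle H = 15° × (16.25 − 12) = 63.75°.
With φ = 28.0°, δ = 11.1°, H = 63.75°: sin φ sin δ = 0.0904, cos φ cos δ cos H = 0.3832, so cos θ_z = 0.4736.
θ_z = arccos(0.4736) = 61.73°, so the elevation is 90° − 61.73° = 28.27°.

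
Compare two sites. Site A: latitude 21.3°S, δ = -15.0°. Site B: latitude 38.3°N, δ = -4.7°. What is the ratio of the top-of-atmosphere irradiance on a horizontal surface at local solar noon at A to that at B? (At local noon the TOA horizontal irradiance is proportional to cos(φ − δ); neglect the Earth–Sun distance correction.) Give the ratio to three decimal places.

A: cos θ_z = cos(-21.3° − (-15.0°)) = 0.9940.
B: cos θ_z = cos(38.3° − (-4.7°)) = 0.7314.
Ratio A/B = 0.9940 / 0.7314 = 1.3590.

1.359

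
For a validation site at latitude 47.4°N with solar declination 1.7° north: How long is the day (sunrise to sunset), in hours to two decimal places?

−tan φ tan δ = −(1.0875)(0.0297) = -0.0323; H_s = arccos(-0.0323) = 91.85°.
Day length = 2 H_s / 15° h⁻¹ = 183.70° / 15 = 12.247 h.

12.25 hours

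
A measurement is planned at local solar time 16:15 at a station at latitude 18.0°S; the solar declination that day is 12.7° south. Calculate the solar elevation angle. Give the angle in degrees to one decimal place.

Hour angle H = 15° × (16.25 − 12) = 63.75°.
With φ = -18.0°, δ = -12.7°, H = 63.75°: sin φ sin δ = 0.0679, cos φ cos δ cos H = 0.4104, so cos θ_z = 0.4783.
θ_z = arccos(0.4783) = 61.43°, so the elevation is 90° − 61.43° = 28.57°.

28.6°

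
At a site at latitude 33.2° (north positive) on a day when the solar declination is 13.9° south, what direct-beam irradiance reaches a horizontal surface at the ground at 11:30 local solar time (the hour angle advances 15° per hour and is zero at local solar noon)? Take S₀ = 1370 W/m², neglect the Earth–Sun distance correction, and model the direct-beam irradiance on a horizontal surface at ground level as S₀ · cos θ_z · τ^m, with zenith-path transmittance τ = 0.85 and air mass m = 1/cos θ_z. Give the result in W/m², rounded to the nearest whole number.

725 W/m²

Hour angle H = 15° × (11.5 − 12) = -7.50°.
With φ = 33.2°, δ = -13.9°, H = -7.50°: sin φ sin δ = -0.1315, cos φ cos δ cos H = 0.8053, so cos θ_z = 0.6738.
Air mass m = 1/cos θ_z = 1/0.6738 = 1.484; τ^m = 0.85^1.484 = 0.7857.
Surface direct beam = 1370 × 0.6738 × 0.7857 = 725.28 W/m².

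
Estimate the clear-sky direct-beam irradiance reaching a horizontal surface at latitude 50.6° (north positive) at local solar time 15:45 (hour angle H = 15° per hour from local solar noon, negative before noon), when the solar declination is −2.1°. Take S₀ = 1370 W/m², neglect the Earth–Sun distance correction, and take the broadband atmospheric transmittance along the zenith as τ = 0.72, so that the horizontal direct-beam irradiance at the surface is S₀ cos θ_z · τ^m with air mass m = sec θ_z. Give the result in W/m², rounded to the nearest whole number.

161 W/m²

Hour angle H = 15° × (15.75 − 12) = 56.25°.
cos θ_z = sin(50.6°) sin(-2.1°) + cos(50.6°) cos(-2.1°) cos(56.25°) = -0.0283 + 0.3524 = 0.3241.
Air mass m = 1/cos θ_z = 1/0.3241 = 3.085; τ^m = 0.72^3.085 = 0.3630.
Surface direct beam = 1370 × 0.3241 × 0.3630 = 161.18 W/m².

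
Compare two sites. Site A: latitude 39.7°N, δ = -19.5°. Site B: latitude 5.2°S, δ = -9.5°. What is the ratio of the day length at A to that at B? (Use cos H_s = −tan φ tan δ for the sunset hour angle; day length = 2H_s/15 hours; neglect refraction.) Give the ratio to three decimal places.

A: H_s = arccos(−tan 39.7° · tan -19.5°) = 72.90°, so 2H_s/15 = 9.7200 h.
B: H_s = arccos(−tan -5.2° · tan -9.5°) = 90.87°, so 2H_s/15 = 12.1160 h.
Ratio A/B = 9.7200 / 12.1160 = 0.8022.

0.802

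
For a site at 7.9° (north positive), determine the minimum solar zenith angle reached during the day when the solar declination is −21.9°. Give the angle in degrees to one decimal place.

29.8°

At local solar noon the hour angle is zero, so the zenith angle is |φ − δ| = |7.9° − (-21.9°)| = 29.8°.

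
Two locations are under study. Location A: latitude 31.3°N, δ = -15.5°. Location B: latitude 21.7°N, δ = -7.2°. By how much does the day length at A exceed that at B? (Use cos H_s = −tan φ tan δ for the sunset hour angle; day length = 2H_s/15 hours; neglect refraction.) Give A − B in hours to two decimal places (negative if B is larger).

A: H_s = arccos(−tan 31.3° · tan -15.5°) = 80.29°, so 2H_s/15 = 10.7053 h.
B: H_s = arccos(−tan 21.7° · tan -7.2°) = 87.12°, so 2H_s/15 = 11.6160 h.
A − B = 10.7053 − 11.6160 = -0.9107 h.

-0.91 h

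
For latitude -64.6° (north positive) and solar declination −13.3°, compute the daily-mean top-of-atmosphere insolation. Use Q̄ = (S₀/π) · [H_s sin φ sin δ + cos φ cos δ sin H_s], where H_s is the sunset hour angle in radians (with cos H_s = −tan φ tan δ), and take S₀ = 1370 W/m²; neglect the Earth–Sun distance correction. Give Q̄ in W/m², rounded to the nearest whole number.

The sunset hour angle satisfies cos H_s = −tan φ tan δ = -0.4978, giving H_s = 119.85°. In radians, H_s = 2.0918.
H_s sin φ sin δ = 2.0918 × -0.9033 × -0.2300 = 0.4346.
cos φ cos δ sin H_s = 0.4289 × 0.9732 × 0.8673 = 0.3620.
Q̄ = (1370/π) × (0.4346 + 0.3620) = 436.08 × 0.7966 = 347.38 W/m².

347 W/m²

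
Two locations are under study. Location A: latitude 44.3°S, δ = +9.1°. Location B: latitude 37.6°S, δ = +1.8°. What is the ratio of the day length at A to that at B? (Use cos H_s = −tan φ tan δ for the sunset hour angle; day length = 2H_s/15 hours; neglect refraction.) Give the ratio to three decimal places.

A: H_s = arccos(−tan -44.3° · tan 9.1°) = 81.01°, so 2H_s/15 = 10.8013 h.
B: H_s = arccos(−tan -37.6° · tan 1.8°) = 88.61°, so 2H_s/15 = 11.8147 h.
Ratio A/B = 10.8013 / 11.8147 = 0.9142.

0.914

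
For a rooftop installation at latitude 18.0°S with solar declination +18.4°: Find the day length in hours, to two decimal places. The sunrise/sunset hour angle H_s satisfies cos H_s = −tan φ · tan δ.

11.17 hours

cos H_s = −tan(-18.0°) · tan(18.4°) = 0.1081, so H_s = arccos(0.1081) = 83.79°.
Day length = 2 H_s / 15° h⁻¹ = 167.58° / 15 = 11.172 h.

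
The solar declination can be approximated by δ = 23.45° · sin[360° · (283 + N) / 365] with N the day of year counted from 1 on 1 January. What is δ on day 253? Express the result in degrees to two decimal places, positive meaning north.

360 × (283 + 253) / 365 = 528.658°; sin(528.658°) = 0.1967.
δ = 23.45 × 0.1967 = 4.613° ≈ +4.61°.

+4.61°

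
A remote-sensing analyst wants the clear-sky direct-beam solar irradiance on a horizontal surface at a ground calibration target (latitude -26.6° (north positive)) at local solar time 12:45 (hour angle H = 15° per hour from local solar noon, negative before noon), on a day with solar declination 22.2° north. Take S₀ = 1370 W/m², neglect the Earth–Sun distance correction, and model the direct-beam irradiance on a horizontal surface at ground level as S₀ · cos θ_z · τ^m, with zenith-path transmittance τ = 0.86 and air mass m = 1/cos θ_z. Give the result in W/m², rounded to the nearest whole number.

696 W/m²

Hour angle H = 15° × (12.75 − 12) = 11.25°.
cos θ_z = sin(-26.6°) sin(22.2°) + cos(-26.6°) cos(22.2°) cos(11.25°) = -0.1692 + 0.8120 = 0.6428.
Air mass m = 1/cos θ_z = 1/0.6428 = 1.556; τ^m = 0.86^1.556 = 0.7908.
Surface direct beam = 1370 × 0.6428 × 0.7908 = 696.41 W/m².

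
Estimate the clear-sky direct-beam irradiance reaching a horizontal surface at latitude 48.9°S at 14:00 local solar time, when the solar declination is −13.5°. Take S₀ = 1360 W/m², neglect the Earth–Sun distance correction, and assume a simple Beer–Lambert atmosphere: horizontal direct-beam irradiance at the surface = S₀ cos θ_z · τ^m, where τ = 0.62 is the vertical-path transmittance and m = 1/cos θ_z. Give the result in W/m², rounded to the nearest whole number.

Hour angle H = 15° × (14 − 12) = 30.00°.
cos θ_z = sin(-48.9°) sin(-13.5°) + cos(-48.9°) cos(-13.5°) cos(30.00°) = 0.1759 + 0.5536 = 0.7295.
Air mass m = 1/cos θ_z = 1/0.7295 = 1.371; τ^m = 0.62^1.371 = 0.5192.
Surface direct beam = 1360 × 0.7295 × 0.5192 = 515.11 W/m².

515 W/m²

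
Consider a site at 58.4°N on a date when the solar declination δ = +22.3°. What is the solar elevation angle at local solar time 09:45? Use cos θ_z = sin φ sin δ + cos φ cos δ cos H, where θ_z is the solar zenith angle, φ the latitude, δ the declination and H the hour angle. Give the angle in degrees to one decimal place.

Hour angle H = 15° × (9.75 − 12) = -33.75°.
With φ = 58.4°, δ = 22.3°, H = -33.75°: sin φ sin δ = 0.3232, cos φ cos δ cos H = 0.4031, so cos θ_z = 0.7263.
θ_z = arccos(0.7263) = 43.42°, so the elevation is 90° − 43.42° = 46.58°.

46.6°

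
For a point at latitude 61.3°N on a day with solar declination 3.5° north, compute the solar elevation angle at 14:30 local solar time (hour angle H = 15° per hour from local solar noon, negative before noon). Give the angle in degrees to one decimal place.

Hour angle H = 15° × (14.5 − 12) = 37.50°.
cos θ_z = sin φ sin δ + cos φ cos δ cos H = (0.8771)(0.0610) + (0.4802)(0.9981)(0.7934) = 0.4338.
θ_z = arccos(0.4338) = 64.29°, so the elevation is 90° − 64.29° = 25.71°.

25.7°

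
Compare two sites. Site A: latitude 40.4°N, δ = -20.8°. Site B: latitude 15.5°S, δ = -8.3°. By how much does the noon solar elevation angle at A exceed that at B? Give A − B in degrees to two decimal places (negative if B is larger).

A: 90° − |40.4 − (-20.8)| = 28.80°.
B: 90° − |-15.5 − (-8.3)| = 82.80°.
A − B = 28.80 − 82.80 = -54.00°.

-54.00°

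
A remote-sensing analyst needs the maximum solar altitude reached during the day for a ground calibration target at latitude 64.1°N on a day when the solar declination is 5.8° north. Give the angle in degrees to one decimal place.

At local solar noon the hour angle is zero, so the elevation is 90° − |φ − δ| = 90° − |64.1° − (5.8°)| = 90° − 58.3° = 31.7°.

31.7°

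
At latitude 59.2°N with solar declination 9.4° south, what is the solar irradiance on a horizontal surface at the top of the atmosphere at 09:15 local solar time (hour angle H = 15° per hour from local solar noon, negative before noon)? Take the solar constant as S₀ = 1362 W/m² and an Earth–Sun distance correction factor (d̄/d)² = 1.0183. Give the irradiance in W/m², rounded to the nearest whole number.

332 W/m²

Hour angle H = 15° × (9.25 − 12) = -41.25°.
cos θ_z = sin φ sin δ + cos φ cos δ cos H = (0.8590)(-0.1633) + (0.5120)(0.9866)(0.7518) = 0.2395.
Top-of-atmosphere irradiance = S₀ (d̄/d)² cos θ_z = 1362 × 1.0183 × 0.2395 = 332.17 W/m².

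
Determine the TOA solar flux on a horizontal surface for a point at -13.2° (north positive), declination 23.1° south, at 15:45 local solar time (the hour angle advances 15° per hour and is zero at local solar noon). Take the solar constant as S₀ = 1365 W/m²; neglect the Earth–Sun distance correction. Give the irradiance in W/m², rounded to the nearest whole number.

801 W/m²

Hour angle H = 15° × (15.75 − 12) = 56.25°.
cos θ_z = sin(-13.2°) sin(-23.1°) + cos(-13.2°) cos(-23.1°) cos(56.25°) = 0.0896 + 0.4975 = 0.5871.
Top-of-atmosphere irradiance = S₀ cos θ_z = 1365 × 0.5871 = 801.39 W/m².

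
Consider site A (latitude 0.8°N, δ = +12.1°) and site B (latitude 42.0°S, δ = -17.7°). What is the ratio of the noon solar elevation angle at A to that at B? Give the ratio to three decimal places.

1.198

A: 90° − |0.8 − (12.1)| = 78.70°.
B: 90° − |-42.0 − (-17.7)| = 65.70°.
Ratio A/B = 78.7000 / 65.7000 = 1.1979.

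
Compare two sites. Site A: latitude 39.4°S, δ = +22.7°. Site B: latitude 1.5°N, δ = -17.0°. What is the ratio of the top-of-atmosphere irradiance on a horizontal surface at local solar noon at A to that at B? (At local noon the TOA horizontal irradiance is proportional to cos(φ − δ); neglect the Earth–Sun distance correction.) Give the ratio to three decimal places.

A: cos θ_z = cos(-39.4° − (22.7°)) = 0.4679.
B: cos θ_z = cos(1.5° − (-17.0°)) = 0.9483.
Ratio A/B = 0.4679 / 0.9483 = 0.4934.

0.493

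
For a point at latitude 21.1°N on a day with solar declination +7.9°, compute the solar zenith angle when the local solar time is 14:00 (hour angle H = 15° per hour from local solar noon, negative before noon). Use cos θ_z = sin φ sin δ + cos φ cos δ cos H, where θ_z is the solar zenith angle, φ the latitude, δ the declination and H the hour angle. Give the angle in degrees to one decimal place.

31.8°

Hour angle H = 15° × (14 − 12) = 30.00°.
cos θ_z = sin φ sin δ + cos φ cos δ cos H = (0.3600)(0.1374) + (0.9330)(0.9905)(0.8660) = 0.8498.
θ_z = arccos(0.8498) = 31.81°.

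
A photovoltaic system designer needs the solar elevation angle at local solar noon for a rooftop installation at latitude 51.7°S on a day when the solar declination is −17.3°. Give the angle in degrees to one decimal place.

At local solar noon the hour angle is zero, so the elevation is 90° − |φ − δ| = 90° − |-51.7° − (-17.3°)| = 90° − 34.4° = 55.6°.

55.6°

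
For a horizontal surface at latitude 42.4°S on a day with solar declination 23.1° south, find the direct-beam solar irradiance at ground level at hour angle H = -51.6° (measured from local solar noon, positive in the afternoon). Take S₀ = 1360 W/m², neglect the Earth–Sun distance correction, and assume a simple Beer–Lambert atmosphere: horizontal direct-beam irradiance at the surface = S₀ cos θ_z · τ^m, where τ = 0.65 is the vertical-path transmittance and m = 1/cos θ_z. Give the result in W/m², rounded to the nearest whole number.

498 W/m²

cos θ_z = sin φ sin δ + cos φ cos δ cos H = (-0.6743)(-0.3923) + (0.7385)(0.9198)(0.6211) = 0.6864.
Air mass m = 1/cos θ_z = 1/0.6864 = 1.457; τ^m = 0.65^1.457 = 0.5338.
Surface direct beam = 1360 × 0.6864 × 0.5338 = 498.30 W/m².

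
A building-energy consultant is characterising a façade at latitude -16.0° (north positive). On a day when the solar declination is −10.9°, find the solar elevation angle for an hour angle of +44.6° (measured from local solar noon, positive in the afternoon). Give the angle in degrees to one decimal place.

cos θ_z = sin φ sin δ + cos φ cos δ cos H = (-0.2756)(-0.1891) + (0.9613)(0.9820)(0.7120) = 0.7242.
θ_z = arccos(0.7242) = 43.60°, so the elevation is 90° − 43.60° = 46.40°.

46.4°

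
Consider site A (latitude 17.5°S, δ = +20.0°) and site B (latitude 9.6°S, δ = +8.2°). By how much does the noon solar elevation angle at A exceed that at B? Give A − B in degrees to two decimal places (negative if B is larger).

A: 90° − |-17.5 − (20.0)| = 52.50°.
B: 90° − |-9.6 − (8.2)| = 72.20°.
A − B = 52.50 − 72.20 = -19.70°.

-19.70°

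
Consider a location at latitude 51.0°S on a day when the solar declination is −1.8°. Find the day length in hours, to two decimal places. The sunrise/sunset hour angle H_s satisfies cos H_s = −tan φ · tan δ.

12.30 hours

The sunset hour angle satisfies cos H_s = −tan φ tan δ = -0.0388, giving H_s = 92.22°.
Day length = 2 H_s / 15° h⁻¹ = 184.44° / 15 = 12.296 h.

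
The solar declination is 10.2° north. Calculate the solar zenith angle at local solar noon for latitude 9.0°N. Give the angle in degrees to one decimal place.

1.2°

At local solar noon the hour angle is zero, so the zenith angle is |φ − δ| = |9.0° − (10.2°)| = 1.2°.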